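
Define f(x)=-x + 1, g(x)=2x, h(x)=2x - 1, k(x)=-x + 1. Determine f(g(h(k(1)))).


k(1) = 0
h(0) = -1
g(-1) = -2
f(-2) = 3

3


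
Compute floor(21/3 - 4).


21/3 = 7
7 - 4 = 3
floor(3) = 3

3


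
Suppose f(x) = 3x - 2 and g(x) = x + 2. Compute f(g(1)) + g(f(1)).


10


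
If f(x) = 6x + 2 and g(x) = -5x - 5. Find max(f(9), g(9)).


f(9) = 56
g(9) = -50
max = 56

56


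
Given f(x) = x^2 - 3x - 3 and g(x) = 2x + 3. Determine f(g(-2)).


g(-2) = -1
f(-1) = 1*(-1)^2 - 3*(-1) - 3 = 1

1


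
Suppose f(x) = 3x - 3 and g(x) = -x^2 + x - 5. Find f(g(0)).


-18


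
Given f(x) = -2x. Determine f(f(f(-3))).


f(-3) = 6
f(6) = -12
f(-12) = 24

24


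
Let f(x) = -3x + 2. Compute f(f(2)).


14


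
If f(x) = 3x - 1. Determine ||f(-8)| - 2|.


f(-8) = -25
|-25| = 25
|25 - 2| = 23

23


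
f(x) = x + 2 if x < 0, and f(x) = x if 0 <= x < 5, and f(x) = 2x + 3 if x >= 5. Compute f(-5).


-5 satisfies x < 0
f(-5) = -3

-3


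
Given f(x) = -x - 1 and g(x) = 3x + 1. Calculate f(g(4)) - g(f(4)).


f(g(4)) = -14
g(f(4)) = -14
Difference = 0

0


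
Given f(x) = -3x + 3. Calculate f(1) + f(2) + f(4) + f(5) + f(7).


f(1) = 0
f(2) = -3
f(4) = -9
f(5) = -12
f(7) = -18
Sum = -42

-42


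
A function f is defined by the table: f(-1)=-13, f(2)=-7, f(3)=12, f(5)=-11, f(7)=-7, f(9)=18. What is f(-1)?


Reading from the table at x = -1

-13


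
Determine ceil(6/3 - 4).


6/3 = 2
2 - 4 = -2
ceil(-2) = -2

-2


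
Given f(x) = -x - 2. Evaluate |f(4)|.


f(4) = -6
|-6| = 6

6


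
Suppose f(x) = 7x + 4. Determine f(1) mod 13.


f(1) = 11
11 mod 13 = 11

11


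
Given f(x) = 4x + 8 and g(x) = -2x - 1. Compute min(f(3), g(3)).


-7


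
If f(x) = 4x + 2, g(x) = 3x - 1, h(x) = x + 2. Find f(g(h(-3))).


h(-3) = -1
g(-1) = -4
f(-4) = -14

-14


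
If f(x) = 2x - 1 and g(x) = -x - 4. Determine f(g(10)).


g(10) = -14
f(-14) = -29

-29


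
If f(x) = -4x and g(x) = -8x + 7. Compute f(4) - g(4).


f(4) = -16
g(4) = -25
Difference = 9

9


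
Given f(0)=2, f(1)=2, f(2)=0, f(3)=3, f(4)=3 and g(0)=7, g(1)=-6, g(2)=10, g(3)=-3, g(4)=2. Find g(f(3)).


f(3) = 3
g(3) = -3

-3


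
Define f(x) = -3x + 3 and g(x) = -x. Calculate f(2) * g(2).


f(2) = -3
g(2) = -2
Product = 6

6


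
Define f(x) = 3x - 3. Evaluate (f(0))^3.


f(0) = -3
(-3)^3 = -27

-27


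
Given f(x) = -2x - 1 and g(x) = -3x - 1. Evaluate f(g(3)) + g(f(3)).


f(g(3)) = 19
g(f(3)) = 20
Sum = 39

39


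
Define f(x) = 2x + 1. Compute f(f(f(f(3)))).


f(3) = 7
f(7) = 15
f(15) = 31
f(31) = 63

63


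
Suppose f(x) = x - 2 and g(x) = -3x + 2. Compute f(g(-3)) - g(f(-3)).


f(g(-3)) = 9
g(f(-3)) = 17
Difference = -8

-8


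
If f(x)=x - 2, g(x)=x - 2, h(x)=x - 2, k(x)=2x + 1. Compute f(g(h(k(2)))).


k(2) = 5
h(5) = 3
g(3) = 1
f(1) = -1

-1


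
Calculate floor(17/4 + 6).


17/4 = 4.25
4.25 + 6 = 10.25
floor(10.25) = 10

10


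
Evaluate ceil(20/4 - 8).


20/4 = 5
5 - 8 = -3
ceil(-3) = -3

-3


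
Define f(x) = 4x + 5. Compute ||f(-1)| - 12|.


f(-1) = 1
|1| = 1
|1 - 12| = 11

11


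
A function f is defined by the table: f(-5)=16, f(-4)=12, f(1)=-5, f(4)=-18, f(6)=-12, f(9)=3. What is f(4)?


Reading from the table at x = 4

-18


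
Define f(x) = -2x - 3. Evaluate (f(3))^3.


f(3) = -9
(-9)^3 = -729

-729


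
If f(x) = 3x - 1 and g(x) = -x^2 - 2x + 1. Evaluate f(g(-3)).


g(-3) = -2
f(-2) = -7

-7


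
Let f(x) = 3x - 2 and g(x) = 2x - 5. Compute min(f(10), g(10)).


f(10) = 28
g(10) = 15
min = 15

15


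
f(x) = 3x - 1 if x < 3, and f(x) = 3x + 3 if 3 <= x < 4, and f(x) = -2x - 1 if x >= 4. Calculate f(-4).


-13


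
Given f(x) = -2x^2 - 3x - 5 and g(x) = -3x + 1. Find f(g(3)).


g(3) = -8
f(-8) = (-2)*(-8)^2 - 3*(-8) - 5 = -109

-109


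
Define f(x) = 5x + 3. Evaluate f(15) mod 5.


f(15) = 78
78 mod 5 = 3

3


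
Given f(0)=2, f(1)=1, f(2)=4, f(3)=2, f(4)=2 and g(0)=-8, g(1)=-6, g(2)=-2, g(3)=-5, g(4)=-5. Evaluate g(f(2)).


f(2) = 4
g(4) = -5

-5


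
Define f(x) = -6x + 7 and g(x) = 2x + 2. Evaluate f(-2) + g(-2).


17


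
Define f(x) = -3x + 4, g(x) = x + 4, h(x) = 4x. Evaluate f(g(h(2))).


h(2) = 8
g(8) = 12
f(12) = -32

-32


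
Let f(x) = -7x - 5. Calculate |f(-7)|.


f(-7) = 44
|44| = 44

44


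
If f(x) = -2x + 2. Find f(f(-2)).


f(-2) = 6
f(6) = -10

-10


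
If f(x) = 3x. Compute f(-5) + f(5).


f(-5) = -15
f(5) = 15
Sum = 0

0


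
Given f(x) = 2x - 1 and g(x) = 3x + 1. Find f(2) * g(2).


21


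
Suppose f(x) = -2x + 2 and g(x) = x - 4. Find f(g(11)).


g(11) = 7
f(7) = -12

-12


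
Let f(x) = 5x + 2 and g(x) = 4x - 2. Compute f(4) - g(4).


8


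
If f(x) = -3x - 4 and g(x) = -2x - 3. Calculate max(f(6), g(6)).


-15


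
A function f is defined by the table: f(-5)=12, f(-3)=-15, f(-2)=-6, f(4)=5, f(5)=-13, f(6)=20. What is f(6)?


Reading from the table at x = 6

20


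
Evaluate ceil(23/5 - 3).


23/5 = 4.6
4.6 - 3 = 1.6
ceil(1.6) = 2

2


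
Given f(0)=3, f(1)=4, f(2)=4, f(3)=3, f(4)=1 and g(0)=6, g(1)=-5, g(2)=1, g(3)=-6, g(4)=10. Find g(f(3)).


f(3) = 3
g(3) = -6

-6


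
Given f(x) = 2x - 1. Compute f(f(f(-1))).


f(-1) = -3
f(-3) = -7
f(-7) = -15

-15


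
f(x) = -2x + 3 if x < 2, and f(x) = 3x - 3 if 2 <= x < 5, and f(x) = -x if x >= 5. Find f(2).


3


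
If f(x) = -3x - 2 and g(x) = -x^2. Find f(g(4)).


g(4) = -16
f(-16) = 46

46


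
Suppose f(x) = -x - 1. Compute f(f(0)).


0


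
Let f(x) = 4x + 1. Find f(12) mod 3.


f(12) = 49
49 mod 3 = 1

1


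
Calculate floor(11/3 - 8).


11/3 = 3.6667
3.6667 - 8 = -4.3333
floor(-4.3333) = -5

-5


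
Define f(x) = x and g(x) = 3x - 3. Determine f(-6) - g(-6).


f(-6) = -6
g(-6) = -21
Difference = 15

15


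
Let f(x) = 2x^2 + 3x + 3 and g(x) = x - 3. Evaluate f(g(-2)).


g(-2) = -5
f(-5) = 2*(-5)^2 + 3*(-5) + 3 = 38

38


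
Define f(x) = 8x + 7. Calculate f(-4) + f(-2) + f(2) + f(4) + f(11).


123


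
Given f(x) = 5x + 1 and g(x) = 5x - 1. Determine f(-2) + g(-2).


f(-2) = -9
g(-2) = -11
Sum = -20

-20


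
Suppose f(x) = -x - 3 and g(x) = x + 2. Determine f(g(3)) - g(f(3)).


-4


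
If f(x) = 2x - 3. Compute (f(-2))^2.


f(-2) = -7
(-7)^2 = 49

49


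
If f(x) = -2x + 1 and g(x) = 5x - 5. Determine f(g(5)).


g(5) = 20
f(20) = -39

-39


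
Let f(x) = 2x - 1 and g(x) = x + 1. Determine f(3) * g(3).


f(3) = 5
g(3) = 4
Product = 20

20


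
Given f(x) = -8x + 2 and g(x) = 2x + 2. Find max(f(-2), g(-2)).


18


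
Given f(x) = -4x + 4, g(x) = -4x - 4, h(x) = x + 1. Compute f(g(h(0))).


h(0) = 1
g(1) = -8
f(-8) = 36

36


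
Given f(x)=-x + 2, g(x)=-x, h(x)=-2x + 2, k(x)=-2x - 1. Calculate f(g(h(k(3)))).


k(3) = -7
h(-7) = 16
g(16) = -16
f(-16) = 18

18


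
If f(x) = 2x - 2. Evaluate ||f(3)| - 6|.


2


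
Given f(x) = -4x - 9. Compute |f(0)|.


f(0) = -9
|-9| = 9

9


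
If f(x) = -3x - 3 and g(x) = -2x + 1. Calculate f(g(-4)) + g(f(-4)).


f(g(-4)) = -30
g(f(-4)) = -17
Sum = -47

-47


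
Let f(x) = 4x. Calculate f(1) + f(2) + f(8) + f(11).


f(1) = 4
f(2) = 8
f(8) = 32
f(11) = 44
Sum = 88

88


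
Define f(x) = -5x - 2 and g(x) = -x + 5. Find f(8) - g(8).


f(8) = -42
g(8) = -3
Difference = -39

-39


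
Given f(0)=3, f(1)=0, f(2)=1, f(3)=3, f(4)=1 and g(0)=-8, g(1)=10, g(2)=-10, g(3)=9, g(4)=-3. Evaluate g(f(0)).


f(0) = 3
g(3) = 9

9


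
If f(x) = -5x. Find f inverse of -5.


Solve -5x = -5
x = (-5) / (-5) = 1

1


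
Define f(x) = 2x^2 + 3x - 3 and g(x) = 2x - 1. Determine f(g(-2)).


g(-2) = -5
f(-5) = 2*(-5)^2 + 3*(-5) - 3 = 32

32


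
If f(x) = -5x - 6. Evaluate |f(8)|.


46


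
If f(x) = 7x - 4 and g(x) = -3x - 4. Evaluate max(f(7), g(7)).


f(7) = 45
g(7) = -25
max = 45

45


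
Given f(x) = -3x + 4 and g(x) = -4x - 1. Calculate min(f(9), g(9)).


-37


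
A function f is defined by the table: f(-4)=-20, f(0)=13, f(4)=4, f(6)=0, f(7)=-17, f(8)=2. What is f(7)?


-17


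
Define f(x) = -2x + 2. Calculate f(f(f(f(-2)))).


-42


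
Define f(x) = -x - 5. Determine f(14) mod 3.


2


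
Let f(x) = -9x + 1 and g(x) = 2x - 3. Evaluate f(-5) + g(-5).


f(-5) = 46
g(-5) = -13
Sum = 33

33


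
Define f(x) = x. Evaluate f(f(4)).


f(4) = 4
f(4) = 4

4


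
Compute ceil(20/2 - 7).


20/2 = 10
10 - 7 = 3
ceil(3) = 3

3


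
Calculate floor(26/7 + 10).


26/7 = 3.7143
3.7143 + 10 = 13.7143
floor(13.7143) = 13

13


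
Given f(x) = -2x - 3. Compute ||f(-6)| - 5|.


f(-6) = 9
|9| = 9
|9 - 5| = 4

4


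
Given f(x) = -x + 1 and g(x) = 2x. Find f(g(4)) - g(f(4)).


f(g(4)) = -7
g(f(4)) = -6
Difference = -1

-1


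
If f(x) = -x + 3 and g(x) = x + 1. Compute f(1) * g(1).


f(1) = 2
g(1) = 2
Product = 4

4


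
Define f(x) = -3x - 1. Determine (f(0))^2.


f(0) = -1
(-1)^2 = 1

1


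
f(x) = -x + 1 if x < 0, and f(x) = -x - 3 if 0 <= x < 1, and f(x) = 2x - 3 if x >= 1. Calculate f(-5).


-5 satisfies x < 0
f(-5) = 6

6


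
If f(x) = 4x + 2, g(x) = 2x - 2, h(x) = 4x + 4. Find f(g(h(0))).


h(0) = 4
g(4) = 6
f(6) = 26

26


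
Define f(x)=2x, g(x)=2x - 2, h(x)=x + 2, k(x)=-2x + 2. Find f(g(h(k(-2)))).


28


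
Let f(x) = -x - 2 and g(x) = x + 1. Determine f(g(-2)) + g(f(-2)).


0


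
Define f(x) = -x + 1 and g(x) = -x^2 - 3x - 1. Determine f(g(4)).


g(4) = -29
f(-29) = 30

30


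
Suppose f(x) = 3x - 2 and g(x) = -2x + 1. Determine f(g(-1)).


g(-1) = 3
f(3) = 7

7


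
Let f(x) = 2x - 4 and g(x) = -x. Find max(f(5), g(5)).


f(5) = 6
g(5) = -5
max = 6

6


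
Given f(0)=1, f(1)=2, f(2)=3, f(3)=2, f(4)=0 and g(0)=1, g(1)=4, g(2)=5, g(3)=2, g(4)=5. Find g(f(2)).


f(2) = 3
g(3) = 2

2


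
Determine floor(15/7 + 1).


15/7 = 2.1429
2.1429 + 1 = 3.1429
floor(3.1429) = 3

3


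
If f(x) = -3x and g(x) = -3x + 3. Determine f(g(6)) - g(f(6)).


f(g(6)) = 45
g(f(6)) = 57
Difference = -12

-12


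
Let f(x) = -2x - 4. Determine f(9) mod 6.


f(9) = -22
-22 mod 6 = 2

2


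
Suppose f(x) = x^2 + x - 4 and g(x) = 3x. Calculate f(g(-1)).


g(-1) = -3
f(-3) = 1*(-3)^2 + 1*(-3) - 4 = 2

2


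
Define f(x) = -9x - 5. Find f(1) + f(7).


f(1) = -14
f(7) = -68
Sum = -82

-82


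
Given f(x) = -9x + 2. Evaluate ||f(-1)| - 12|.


f(-1) = 11
|11| = 11
|11 - 12| = 1

1


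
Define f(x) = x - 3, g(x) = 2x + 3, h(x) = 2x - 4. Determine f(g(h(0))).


-8


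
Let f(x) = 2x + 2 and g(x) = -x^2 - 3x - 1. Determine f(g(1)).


g(1) = -5
f(-5) = -8

-8


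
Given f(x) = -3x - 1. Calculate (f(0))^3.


f(0) = -1
(-1)^3 = -1

-1


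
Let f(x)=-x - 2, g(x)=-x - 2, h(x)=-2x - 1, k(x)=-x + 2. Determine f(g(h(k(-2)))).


k(-2) = 4
h(4) = -9
g(-9) = 7
f(7) = -9

-9


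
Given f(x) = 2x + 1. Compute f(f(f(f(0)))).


f(0) = 1
f(1) = 3
f(3) = 7
f(7) = 15

15


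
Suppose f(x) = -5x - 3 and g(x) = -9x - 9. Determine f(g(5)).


g(5) = -54
f(-54) = 267

267


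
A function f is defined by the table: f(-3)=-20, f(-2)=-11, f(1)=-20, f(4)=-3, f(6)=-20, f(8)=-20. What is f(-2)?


-11


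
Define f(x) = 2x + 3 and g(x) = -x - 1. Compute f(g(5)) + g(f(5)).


f(g(5)) = -9
g(f(5)) = -14
Sum = -23

-23


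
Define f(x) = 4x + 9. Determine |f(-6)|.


15


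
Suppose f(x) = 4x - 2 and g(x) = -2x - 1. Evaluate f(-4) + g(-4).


f(-4) = -18
g(-4) = 7
Sum = -11

-11


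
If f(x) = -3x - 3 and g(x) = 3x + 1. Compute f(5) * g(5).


f(5) = -18
g(5) = 16
Product = -288

-288


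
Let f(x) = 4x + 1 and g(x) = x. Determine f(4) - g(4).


f(4) = 17
g(4) = 4
Difference = 13

13


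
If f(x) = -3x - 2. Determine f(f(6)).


f(6) = -20
f(-20) = 58

58


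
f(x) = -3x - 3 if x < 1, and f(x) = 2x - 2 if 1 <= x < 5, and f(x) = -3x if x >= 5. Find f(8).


8 satisfies x >= 5
f(8) = -24

-24


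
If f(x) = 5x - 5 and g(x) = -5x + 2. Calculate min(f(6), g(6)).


-28


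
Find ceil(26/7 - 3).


26/7 = 3.7143
3.7143 - 3 = 0.7143
ceil(0.7143) = 1

1


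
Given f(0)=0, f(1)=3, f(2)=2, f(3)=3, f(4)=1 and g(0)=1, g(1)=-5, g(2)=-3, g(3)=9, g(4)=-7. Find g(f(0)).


f(0) = 0
g(0) = 1

1


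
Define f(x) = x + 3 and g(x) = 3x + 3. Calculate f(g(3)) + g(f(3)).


f(g(3)) = 15
g(f(3)) = 21
Sum = 36

36


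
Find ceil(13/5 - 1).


13/5 = 2.6
2.6 - 1 = 1.6
ceil(1.6) = 2

2


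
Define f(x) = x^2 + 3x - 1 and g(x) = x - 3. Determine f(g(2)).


g(2) = -1
f(-1) = 1*(-1)^2 + 3*(-1) - 1 = -3

-3


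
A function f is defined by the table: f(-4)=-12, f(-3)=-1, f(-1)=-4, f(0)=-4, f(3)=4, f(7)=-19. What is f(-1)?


Reading from the table at x = -1

-4


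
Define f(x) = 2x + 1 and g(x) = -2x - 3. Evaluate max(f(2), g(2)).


f(2) = 5
g(2) = -7
max = 5

5


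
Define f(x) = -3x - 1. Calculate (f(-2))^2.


f(-2) = 5
(5)^2 = 25

25


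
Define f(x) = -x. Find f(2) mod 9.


f(2) = -2
-2 mod 9 = 7

7


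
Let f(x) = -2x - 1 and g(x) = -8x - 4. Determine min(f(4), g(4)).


f(4) = -9
g(4) = -36
min = -36

-36


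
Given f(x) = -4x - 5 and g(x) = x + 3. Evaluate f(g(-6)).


7


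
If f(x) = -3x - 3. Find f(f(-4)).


f(-4) = 9
f(9) = -30

-30


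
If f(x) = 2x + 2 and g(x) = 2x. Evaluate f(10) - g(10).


2


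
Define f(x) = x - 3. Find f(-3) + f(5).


f(-3) = -6
f(5) = 2
Sum = -4

-4


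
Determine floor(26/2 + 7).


26/2 = 13
13 + 7 = 20
floor(20) = 20

20


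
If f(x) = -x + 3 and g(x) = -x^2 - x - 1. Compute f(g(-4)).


g(-4) = -13
f(-13) = 16

16


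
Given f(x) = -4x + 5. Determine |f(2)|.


f(2) = -3
|-3| = 3

3


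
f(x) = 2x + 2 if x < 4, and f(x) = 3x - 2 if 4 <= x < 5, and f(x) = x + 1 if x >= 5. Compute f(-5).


-5 satisfies x < 4
f(-5) = -8

-8


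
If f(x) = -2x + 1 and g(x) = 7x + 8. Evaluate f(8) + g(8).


f(8) = -15
g(8) = 64
Sum = 49

49


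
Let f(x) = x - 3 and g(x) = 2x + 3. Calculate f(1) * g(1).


f(1) = -2
g(1) = 5
Product = -10

-10


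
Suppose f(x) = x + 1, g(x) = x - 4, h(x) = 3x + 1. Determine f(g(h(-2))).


h(-2) = -5
g(-5) = -9
f(-9) = -8

-8


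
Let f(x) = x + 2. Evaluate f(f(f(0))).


f(0) = 2
f(2) = 4
f(4) = 6

6


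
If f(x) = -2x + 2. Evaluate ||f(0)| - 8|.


f(0) = 2
|2| = 2
|2 - 8| = 6

6


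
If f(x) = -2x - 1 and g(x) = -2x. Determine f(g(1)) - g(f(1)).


-3


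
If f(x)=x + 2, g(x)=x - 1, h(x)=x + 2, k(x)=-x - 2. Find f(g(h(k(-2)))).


3


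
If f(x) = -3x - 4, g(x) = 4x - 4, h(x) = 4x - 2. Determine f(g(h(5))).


h(5) = 18
g(18) = 68
f(68) = -208

-208


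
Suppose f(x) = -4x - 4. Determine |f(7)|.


f(7) = -32
|-32| = 32

32


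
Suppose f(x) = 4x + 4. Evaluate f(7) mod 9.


f(7) = 32
32 mod 9 = 5

5


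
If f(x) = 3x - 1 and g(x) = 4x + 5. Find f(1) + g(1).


f(1) = 2
g(1) = 9
Sum = 11

11


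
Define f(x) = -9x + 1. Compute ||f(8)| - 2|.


69


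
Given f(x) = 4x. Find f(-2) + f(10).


32


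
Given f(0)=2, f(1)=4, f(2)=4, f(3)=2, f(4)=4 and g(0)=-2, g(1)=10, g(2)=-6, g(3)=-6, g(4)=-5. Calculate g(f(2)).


f(2) = 4
g(4) = -5

-5


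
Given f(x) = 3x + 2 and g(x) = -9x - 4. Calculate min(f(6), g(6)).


f(6) = 20
g(6) = -58
min = -58

-58


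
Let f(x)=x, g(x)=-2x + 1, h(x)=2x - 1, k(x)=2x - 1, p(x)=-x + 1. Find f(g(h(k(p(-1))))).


p(-1) = 2
k(2) = 3
h(3) = 5
g(5) = -9
f(-9) = -9

-9


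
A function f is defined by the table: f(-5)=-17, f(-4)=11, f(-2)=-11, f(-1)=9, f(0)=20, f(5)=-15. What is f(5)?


Reading from the table at x = 5

-15


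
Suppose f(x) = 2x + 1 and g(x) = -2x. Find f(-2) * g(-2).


f(-2) = -3
g(-2) = 4
Product = -12

-12


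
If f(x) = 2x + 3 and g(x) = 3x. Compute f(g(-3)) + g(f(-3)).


f(g(-3)) = -15
g(f(-3)) = -9
Sum = -24

-24


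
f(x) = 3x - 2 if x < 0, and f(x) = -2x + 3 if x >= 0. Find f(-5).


-17


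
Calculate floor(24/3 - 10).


-2


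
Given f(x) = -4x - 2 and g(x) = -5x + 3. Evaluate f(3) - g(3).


-2


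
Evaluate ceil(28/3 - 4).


28/3 = 9.3333
9.3333 - 4 = 5.3333
ceil(5.3333) = 6

6


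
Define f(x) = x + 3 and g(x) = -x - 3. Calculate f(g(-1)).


g(-1) = -2
f(-2) = 1

1


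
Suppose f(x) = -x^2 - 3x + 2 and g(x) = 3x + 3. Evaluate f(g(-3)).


g(-3) = -6
f(-6) = (-1)*(-6)^2 - 3*(-6) + 2 = -16

-16


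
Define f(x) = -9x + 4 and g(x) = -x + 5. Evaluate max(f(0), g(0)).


5


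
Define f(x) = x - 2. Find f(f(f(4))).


f(4) = 2
f(2) = 0
f(0) = -2

-2


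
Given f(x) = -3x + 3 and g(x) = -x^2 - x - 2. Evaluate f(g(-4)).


g(-4) = -14
f(-14) = 45

45


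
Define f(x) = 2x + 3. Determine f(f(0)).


9


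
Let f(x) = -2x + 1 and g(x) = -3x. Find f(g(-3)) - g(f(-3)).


f(g(-3)) = -17
g(f(-3)) = -21
Difference = 4

4


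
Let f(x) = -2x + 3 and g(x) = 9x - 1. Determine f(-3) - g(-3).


f(-3) = 9
g(-3) = -28
Difference = 37

37


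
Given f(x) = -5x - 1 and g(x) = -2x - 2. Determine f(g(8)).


g(8) = -18
f(-18) = 89

89


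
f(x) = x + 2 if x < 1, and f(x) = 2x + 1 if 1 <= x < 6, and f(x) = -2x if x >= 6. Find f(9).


9 satisfies x >= 6
f(9) = -18

-18


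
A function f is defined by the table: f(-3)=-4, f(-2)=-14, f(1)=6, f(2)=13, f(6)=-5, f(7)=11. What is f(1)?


6


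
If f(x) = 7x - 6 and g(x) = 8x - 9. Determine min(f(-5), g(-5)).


f(-5) = -41
g(-5) = -49
min = -49

-49


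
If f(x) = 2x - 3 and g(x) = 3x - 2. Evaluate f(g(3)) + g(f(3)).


18


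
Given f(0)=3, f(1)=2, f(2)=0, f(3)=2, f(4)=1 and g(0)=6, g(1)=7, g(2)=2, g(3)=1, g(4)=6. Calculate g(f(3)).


f(3) = 2
g(2) = 2

2


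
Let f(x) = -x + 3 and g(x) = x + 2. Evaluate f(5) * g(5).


f(5) = -2
g(5) = 7
Product = -14

-14


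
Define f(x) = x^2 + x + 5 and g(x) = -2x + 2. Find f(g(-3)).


g(-3) = 8
f(8) = 1*(8)^2 + 1*(8) + 5 = 77

77


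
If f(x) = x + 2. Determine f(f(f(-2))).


f(-2) = 0
f(0) = 2
f(2) = 4

4


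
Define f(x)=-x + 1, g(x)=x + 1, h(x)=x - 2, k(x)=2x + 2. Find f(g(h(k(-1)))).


2


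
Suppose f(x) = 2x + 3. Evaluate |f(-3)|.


f(-3) = -3
|-3| = 3

3


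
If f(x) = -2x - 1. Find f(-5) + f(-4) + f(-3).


f(-5) = 9
f(-4) = 7
f(-3) = 5
Sum = 21

21


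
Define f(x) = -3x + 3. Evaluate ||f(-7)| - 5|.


f(-7) = 24
|24| = 24
|24 - 5| = 19

19


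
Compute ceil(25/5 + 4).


25/5 = 5
5 + 4 = 9
ceil(9) = 9

9


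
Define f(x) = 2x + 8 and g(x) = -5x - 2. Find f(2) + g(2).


f(2) = 12
g(2) = -12
Sum = 0

0


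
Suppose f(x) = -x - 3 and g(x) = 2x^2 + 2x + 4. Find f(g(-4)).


g(-4) = 28
f(28) = -31

-31


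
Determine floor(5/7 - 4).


5/7 = 0.7143
0.7143 - 4 = -3.2857
floor(-3.2857) = -4

-4


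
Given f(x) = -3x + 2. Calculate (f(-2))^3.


f(-2) = 8
(8)^3 = 512

512


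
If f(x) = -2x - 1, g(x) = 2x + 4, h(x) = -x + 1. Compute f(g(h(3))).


h(3) = -2
g(-2) = 0
f(0) = -1

-1


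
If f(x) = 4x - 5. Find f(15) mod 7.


f(15) = 55
55 mod 7 = 6

6


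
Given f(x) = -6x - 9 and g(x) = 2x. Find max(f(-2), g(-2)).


f(-2) = 3
g(-2) = -4
max = 3

3


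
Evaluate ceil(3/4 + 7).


8


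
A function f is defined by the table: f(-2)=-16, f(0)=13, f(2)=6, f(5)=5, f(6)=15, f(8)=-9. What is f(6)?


Reading from the table at x = 6

15


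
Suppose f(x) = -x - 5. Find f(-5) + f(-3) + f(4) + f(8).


f(-5) = 0
f(-3) = -2
f(4) = -9
f(8) = -13
Sum = -24

-24


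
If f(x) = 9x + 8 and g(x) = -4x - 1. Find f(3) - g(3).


f(3) = 35
g(3) = -13
Difference = 48

48


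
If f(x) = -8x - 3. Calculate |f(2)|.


19


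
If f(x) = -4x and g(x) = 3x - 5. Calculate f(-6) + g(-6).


f(-6) = 24
g(-6) = -23
Sum = 1

1


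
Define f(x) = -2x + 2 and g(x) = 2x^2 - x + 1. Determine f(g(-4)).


g(-4) = 37
f(37) = -72

-72


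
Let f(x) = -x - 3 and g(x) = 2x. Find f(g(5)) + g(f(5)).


f(g(5)) = -13
g(f(5)) = -16
Sum = -29

-29


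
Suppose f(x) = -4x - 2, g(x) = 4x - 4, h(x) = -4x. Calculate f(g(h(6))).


h(6) = -24
g(-24) = -100
f(-100) = 398

398


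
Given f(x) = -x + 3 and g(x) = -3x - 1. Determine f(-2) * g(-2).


f(-2) = 5
g(-2) = 5
Product = 25

25


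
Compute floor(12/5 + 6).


8


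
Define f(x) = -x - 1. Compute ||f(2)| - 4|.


f(2) = -3
|-3| = 3
|3 - 4| = 1

1


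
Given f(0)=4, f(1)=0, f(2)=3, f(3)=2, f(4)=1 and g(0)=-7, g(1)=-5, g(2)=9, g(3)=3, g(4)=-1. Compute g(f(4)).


f(4) = 1
g(1) = -5

-5


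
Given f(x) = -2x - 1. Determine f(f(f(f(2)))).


f(2) = -5
f(-5) = 9
f(9) = -19
f(-19) = 37

37


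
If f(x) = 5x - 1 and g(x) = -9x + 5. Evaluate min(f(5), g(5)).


f(5) = 24
g(5) = -40
min = -40

-40


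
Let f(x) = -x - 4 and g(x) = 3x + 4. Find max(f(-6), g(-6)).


f(-6) = 2
g(-6) = -14
max = 2

2


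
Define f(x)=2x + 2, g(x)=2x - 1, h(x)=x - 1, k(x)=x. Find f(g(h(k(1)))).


k(1) = 1
h(1) = 0
g(0) = -1
f(-1) = 0

0


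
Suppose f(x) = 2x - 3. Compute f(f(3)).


f(3) = 3
f(3) = 3

3


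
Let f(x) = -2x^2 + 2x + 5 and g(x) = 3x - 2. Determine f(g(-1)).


g(-1) = -5
f(-5) = (-2)*(-5)^2 + 2*(-5) + 5 = -55

-55


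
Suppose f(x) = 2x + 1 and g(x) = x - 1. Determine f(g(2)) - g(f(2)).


f(g(2)) = 3
g(f(2)) = 4
Difference = -1

-1


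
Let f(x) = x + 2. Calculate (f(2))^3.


f(2) = 4
(4)^3 = 64

64


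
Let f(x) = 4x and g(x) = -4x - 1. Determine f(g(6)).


-100


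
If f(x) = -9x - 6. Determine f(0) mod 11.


f(0) = -6
-6 mod 11 = 5

5


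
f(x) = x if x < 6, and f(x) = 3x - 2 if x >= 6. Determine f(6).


16


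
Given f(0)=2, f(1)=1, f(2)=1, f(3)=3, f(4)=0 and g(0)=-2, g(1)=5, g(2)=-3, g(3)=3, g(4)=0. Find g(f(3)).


3


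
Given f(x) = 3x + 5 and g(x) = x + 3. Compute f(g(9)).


41


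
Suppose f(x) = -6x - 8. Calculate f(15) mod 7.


f(15) = -98
-98 mod 7 = 0

0


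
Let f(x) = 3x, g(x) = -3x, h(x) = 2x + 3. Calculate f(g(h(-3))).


h(-3) = -3
g(-3) = 9
f(9) = 27

27


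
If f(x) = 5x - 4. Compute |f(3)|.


11


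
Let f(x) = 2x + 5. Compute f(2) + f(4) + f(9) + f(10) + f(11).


f(2) = 9
f(4) = 13
f(9) = 23
f(10) = 25
f(11) = 27
Sum = 97

97


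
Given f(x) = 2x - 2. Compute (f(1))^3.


f(1) = 0
(0)^3 = 0

0


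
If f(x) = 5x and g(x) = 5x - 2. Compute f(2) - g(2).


f(2) = 10
g(2) = 8
Difference = 2

2


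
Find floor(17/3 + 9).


17/3 = 5.6667
5.6667 + 9 = 14.6667
floor(14.6667) = 14

14


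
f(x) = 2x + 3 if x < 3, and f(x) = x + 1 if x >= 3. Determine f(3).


4


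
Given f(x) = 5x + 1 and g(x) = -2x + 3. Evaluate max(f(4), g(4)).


f(4) = 21
g(4) = -5
max = 21

21


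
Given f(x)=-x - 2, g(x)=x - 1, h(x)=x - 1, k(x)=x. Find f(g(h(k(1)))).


k(1) = 1
h(1) = 0
g(0) = -1
f(-1) = -1

-1


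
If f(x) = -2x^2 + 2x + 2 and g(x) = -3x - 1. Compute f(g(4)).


g(4) = -13
f(-13) = (-2)*(-13)^2 + 2*(-13) + 2 = -362

-362


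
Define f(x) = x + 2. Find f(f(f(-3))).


f(-3) = -1
f(-1) = 1
f(1) = 3

3


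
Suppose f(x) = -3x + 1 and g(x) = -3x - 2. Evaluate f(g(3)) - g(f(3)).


f(g(3)) = 34
g(f(3)) = 22
Difference = 12

12


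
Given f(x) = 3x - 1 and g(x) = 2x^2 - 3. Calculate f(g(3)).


g(3) = 15
f(15) = 44

44


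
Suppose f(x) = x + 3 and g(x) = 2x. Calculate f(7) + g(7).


f(7) = 10
g(7) = 14
Sum = 24

24


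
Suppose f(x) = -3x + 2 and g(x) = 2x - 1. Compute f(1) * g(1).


-1


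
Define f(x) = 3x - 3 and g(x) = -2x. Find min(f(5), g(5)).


f(5) = 12
g(5) = -10
min = -10

-10


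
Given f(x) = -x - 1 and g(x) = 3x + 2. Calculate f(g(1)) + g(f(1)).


f(g(1)) = -6
g(f(1)) = -4
Sum = -10

-10


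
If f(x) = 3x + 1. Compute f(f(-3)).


f(-3) = -8
f(-8) = -23

-23


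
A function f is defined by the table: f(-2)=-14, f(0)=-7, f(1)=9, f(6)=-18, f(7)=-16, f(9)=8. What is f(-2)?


-14


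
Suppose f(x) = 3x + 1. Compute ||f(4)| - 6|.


f(4) = 13
|13| = 13
|13 - 6| = 7

7


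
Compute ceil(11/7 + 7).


11/7 = 1.5714
1.5714 + 7 = 8.5714
ceil(8.5714) = 9

9


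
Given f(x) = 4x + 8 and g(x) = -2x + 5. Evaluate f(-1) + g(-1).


f(-1) = 4
g(-1) = 7
Sum = 11

11


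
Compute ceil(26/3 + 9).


18


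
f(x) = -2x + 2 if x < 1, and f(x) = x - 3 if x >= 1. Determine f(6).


6 satisfies x >= 1
f(6) = 3

3


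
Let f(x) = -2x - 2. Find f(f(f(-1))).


f(-1) = 0
f(0) = -2
f(-2) = 2

2


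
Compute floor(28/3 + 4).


28/3 = 9.3333
9.3333 + 4 = 13.3333
floor(13.3333) = 13

13


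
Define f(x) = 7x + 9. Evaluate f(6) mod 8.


f(6) = 51
51 mod 8 = 3

3


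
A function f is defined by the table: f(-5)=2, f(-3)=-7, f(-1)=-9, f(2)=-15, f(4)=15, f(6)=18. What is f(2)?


Reading from the table at x = 2

-15


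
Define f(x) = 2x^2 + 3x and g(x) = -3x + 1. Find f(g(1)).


g(1) = -2
f(-2) = 2*(-2)^2 + 3*(-2) = 2

2


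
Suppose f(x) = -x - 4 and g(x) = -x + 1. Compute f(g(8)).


g(8) = -7
f(-7) = 3

3


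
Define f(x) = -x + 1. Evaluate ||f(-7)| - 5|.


f(-7) = 8
|8| = 8
|8 - 5| = 3

3


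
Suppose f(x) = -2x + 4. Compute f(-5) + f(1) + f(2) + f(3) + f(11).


f(-5) = 14
f(1) = 2
f(2) = 0
f(3) = -2
f(11) = -18
Sum = -4

-4


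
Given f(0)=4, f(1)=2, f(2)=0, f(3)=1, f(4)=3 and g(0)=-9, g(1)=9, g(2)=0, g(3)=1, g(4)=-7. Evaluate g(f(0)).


f(0) = 4
g(4) = -7

-7


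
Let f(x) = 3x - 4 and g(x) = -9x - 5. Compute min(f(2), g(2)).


-23


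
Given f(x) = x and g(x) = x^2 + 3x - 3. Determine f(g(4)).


g(4) = 25
f(25) = 25

25


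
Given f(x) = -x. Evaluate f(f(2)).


f(2) = -2
f(-2) = 2

2


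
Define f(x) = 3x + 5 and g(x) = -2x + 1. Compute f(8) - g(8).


f(8) = 29
g(8) = -15
Difference = 44

44


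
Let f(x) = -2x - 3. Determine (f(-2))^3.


f(-2) = 1
(1)^3 = 1

1


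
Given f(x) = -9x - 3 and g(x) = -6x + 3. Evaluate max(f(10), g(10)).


-57


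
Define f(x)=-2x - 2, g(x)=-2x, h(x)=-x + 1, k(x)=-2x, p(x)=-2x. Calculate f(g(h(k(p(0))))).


p(0) = 0
k(0) = 0
h(0) = 1
g(1) = -2
f(-2) = 2

2


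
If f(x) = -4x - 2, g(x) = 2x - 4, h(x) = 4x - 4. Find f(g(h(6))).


h(6) = 20
g(20) = 36
f(36) = -146

-146


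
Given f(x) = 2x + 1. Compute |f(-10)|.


f(-10) = -19
|-19| = 19

19


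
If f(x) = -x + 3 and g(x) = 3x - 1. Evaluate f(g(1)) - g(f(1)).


f(g(1)) = 1
g(f(1)) = 5
Difference = -4

-4


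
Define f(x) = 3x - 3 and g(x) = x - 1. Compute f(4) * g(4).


27


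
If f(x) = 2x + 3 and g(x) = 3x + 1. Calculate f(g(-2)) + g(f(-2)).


f(g(-2)) = -7
g(f(-2)) = -2
Sum = -9

-9


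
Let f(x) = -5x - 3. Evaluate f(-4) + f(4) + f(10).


f(-4) = 17
f(4) = -23
f(10) = -53
Sum = -59

-59


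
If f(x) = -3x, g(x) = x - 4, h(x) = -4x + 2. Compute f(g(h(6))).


h(6) = -22
g(-22) = -26
f(-26) = 78

78


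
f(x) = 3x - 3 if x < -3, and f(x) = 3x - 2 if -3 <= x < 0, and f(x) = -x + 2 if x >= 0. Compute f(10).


10 satisfies x >= 0
f(10) = -8

-8


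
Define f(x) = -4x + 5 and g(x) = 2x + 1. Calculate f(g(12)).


-95


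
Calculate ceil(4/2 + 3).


4/2 = 2
2 + 3 = 5
ceil(5) = 5

5


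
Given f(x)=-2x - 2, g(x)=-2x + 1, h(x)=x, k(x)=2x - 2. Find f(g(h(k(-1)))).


k(-1) = -4
h(-4) = -4
g(-4) = 9
f(9) = -20

-20


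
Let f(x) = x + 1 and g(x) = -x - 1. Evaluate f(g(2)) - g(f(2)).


f(g(2)) = -2
g(f(2)) = -4
Difference = 2

2


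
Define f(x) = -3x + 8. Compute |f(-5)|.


f(-5) = 23
|23| = 23

23


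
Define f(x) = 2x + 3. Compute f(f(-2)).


f(-2) = -1
f(-1) = 1

1


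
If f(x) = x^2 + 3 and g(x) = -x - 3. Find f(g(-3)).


g(-3) = 0
f(0) = 1*(0)^2 + 3 = 3

3


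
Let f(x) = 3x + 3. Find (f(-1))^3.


f(-1) = 0
(0)^3 = 0

0


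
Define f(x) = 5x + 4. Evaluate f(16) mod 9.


f(16) = 84
84 mod 9 = 3

3


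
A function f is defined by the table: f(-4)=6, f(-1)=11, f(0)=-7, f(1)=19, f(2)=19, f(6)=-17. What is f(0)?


-7


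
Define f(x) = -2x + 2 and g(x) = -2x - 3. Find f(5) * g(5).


104


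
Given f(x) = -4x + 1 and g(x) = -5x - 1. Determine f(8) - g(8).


f(8) = -31
g(8) = -41
Difference = 10

10


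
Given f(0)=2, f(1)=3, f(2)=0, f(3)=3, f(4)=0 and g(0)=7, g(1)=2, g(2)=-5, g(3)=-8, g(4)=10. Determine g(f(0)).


f(0) = 2
g(2) = -5

-5


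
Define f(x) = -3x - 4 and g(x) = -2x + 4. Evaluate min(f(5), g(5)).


f(5) = -19
g(5) = -6
min = -19

-19


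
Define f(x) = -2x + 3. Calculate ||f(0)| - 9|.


6


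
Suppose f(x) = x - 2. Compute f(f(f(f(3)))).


f(3) = 1
f(1) = -1
f(-1) = -3
f(-3) = -5

-5


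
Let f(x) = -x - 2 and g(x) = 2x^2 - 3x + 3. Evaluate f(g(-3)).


g(-3) = 30
f(30) = -32

-32


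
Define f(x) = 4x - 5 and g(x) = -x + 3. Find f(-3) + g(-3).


f(-3) = -17
g(-3) = 6
Sum = -11

-11


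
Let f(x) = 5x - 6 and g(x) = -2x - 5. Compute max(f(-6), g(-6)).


f(-6) = -36
g(-6) = 7
max = 7

7


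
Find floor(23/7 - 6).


23/7 = 3.2857
3.2857 - 6 = -2.7143
floor(-2.7143) = -3

-3


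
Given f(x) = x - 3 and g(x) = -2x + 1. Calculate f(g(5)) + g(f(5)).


f(g(5)) = -12
g(f(5)) = -3
Sum = -15

-15


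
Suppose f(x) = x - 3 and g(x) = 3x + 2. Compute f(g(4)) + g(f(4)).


f(g(4)) = 11
g(f(4)) = 5
Sum = 16

16


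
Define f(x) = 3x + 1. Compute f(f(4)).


40


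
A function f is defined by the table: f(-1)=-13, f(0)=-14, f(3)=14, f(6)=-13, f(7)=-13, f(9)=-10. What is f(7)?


Reading from the table at x = 7

-13


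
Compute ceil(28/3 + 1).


28/3 = 9.3333
9.3333 + 1 = 10.3333
ceil(10.3333) = 11

11


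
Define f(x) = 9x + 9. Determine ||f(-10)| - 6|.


75


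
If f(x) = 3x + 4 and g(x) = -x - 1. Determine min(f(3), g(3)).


-4


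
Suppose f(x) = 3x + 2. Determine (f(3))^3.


1331


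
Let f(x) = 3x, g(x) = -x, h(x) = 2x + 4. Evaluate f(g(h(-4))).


h(-4) = -4
g(-4) = 4
f(4) = 12

12


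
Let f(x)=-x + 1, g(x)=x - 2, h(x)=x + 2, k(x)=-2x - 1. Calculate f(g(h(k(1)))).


k(1) = -3
h(-3) = -1
g(-1) = -3
f(-3) = 4

4


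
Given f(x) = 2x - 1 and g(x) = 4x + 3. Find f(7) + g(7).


f(7) = 13
g(7) = 31
Sum = 44

44


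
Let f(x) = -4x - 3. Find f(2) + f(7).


f(2) = -11
f(7) = -31
Sum = -42

-42


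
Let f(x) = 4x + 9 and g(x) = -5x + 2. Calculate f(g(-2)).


g(-2) = 12
f(12) = 57

57


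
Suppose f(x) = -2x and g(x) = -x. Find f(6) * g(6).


f(6) = -12
g(6) = -6
Product = 72

72


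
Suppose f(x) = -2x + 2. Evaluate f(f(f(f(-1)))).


f(-1) = 4
f(4) = -6
f(-6) = 14
f(14) = -26

-26


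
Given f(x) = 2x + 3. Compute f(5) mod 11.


f(5) = 13
13 mod 11 = 2

2


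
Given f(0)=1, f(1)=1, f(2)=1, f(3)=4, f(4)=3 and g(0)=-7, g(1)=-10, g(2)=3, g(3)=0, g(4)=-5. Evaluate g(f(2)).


f(2) = 1
g(1) = -10

-10


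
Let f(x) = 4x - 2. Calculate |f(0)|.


2


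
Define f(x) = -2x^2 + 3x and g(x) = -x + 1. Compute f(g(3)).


-14


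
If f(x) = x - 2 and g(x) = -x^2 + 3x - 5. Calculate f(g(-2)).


g(-2) = -15
f(-15) = -17

-17


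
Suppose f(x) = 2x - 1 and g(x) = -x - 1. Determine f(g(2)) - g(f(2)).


f(g(2)) = -7
g(f(2)) = -4
Difference = -3

-3


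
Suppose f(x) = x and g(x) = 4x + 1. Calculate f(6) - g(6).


f(6) = 6
g(6) = 25
Difference = -19

-19


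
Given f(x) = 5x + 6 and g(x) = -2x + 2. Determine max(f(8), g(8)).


46


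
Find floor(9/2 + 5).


9/2 = 4.5
4.5 + 5 = 9.5
floor(9.5) = 9

9


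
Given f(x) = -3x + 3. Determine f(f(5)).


f(5) = -12
f(-12) = 39

39


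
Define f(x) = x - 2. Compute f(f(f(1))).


f(1) = -1
f(-1) = -3
f(-3) = -5

-5


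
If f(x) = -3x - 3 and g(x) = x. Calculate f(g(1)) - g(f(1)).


f(g(1)) = -6
g(f(1)) = -6
Difference = 0

0


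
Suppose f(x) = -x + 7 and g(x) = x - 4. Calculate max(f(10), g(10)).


6


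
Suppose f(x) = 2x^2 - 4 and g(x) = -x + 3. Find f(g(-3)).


g(-3) = 6
f(6) = 2*(6)^2 - 4 = 68

68


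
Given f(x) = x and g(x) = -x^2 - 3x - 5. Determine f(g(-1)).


-3


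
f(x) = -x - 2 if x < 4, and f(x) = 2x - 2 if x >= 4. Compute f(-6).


4


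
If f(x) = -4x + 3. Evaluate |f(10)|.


f(10) = -37
|-37| = 37

37


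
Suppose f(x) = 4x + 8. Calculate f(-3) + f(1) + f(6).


f(-3) = -4
f(1) = 12
f(6) = 32
Sum = 40

40


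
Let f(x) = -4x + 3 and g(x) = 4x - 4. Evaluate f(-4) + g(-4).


-1


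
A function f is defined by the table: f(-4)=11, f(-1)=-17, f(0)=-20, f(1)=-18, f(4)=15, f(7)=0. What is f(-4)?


Reading from the table at x = -4

11


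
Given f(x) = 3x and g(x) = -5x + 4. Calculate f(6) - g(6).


f(6) = 18
g(6) = -26
Difference = 44

44


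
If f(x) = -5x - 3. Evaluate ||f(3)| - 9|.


9


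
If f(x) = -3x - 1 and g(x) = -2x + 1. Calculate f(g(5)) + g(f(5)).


f(g(5)) = 26
g(f(5)) = 33
Sum = 59

59


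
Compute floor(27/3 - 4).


27/3 = 9
9 - 4 = 5
floor(5) = 5

5


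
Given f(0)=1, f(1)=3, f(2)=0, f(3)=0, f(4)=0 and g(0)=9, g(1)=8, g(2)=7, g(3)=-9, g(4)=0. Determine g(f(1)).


f(1) = 3
g(3) = -9

-9


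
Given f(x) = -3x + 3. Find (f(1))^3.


f(1) = 0
(0)^3 = 0

0


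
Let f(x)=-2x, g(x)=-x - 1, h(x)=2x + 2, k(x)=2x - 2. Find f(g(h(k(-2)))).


k(-2) = -6
h(-6) = -10
g(-10) = 9
f(9) = -18

-18


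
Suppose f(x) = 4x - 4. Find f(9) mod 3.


f(9) = 32
32 mod 3 = 2

2


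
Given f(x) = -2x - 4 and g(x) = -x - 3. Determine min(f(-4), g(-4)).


f(-4) = 4
g(-4) = 1
min = 1

1


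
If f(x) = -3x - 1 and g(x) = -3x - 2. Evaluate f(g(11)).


g(11) = -35
f(-35) = 104

104


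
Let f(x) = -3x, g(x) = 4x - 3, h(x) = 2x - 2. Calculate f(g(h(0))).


h(0) = -2
g(-2) = -11
f(-11) = 33

33


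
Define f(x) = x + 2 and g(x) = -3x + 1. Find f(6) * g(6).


f(6) = 8
g(6) = -17
Product = -136

-136


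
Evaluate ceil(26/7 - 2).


26/7 = 3.7143
3.7143 - 2 = 1.7143
ceil(1.7143) = 2

2


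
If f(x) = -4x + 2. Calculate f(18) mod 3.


f(18) = -70
-70 mod 3 = 2

2


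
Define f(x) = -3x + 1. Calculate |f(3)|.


f(3) = -8
|-8| = 8

8


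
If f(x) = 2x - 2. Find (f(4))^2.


36


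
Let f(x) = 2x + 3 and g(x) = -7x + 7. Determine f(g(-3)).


g(-3) = 28
f(28) = 59

59


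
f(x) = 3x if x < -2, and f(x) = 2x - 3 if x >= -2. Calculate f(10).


10 satisfies x >= -2
f(10) = 17

17


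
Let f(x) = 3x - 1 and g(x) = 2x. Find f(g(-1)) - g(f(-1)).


f(g(-1)) = -7
g(f(-1)) = -8
Difference = 1

1


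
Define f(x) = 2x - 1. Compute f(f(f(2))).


f(2) = 3
f(3) = 5
f(5) = 9

9


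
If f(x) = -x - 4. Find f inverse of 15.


Solve -x - 4 = 15
x = (15 + 4) / (-1) = -19

-19


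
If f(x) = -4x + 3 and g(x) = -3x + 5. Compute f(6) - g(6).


f(6) = -21
g(6) = -13
Difference = -8

-8


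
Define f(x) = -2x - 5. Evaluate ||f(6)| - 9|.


f(6) = -17
|-17| = 17
|17 - 9| = 8

8


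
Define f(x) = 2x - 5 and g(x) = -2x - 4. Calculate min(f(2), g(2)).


f(2) = -1
g(2) = -8
min = -8

-8


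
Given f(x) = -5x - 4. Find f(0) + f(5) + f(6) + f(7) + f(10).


f(0) = -4
f(5) = -29
f(6) = -34
f(7) = -39
f(10) = -54
Sum = -160

-160


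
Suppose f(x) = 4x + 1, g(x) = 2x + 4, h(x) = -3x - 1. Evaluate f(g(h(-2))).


57


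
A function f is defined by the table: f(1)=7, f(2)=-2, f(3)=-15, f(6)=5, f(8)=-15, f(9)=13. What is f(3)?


Reading from the table at x = 3

-15


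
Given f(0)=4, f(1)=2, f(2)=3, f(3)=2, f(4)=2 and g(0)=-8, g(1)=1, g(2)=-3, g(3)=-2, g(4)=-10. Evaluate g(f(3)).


f(3) = 2
g(2) = -3

-3


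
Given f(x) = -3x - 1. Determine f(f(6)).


f(6) = -19
f(-19) = 56

56


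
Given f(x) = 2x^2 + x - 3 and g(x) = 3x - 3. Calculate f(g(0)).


g(0) = -3
f(-3) = 2*(-3)^2 + 1*(-3) - 3 = 12

12


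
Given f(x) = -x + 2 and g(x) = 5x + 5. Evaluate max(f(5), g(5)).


f(5) = -3
g(5) = 30
max = 30

30


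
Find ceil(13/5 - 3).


0


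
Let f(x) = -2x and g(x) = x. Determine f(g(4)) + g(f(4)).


f(g(4)) = -8
g(f(4)) = -8
Sum = -16

-16


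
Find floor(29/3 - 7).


29/3 = 9.6667
9.6667 - 7 = 2.6667
floor(2.6667) = 2

2


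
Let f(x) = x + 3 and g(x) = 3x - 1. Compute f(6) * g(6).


f(6) = 9
g(6) = 17
Product = 153

153


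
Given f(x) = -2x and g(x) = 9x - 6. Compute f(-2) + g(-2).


f(-2) = 4
g(-2) = -24
Sum = -20

-20


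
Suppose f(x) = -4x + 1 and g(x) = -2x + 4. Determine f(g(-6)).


g(-6) = 16
f(16) = -63

-63


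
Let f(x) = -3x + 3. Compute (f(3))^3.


f(3) = -6
(-6)^3 = -216

-216


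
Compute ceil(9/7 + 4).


9/7 = 1.2857
1.2857 + 4 = 5.2857
ceil(5.2857) = 6

6


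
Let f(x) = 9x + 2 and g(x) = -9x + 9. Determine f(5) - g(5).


f(5) = 47
g(5) = -36
Difference = 83

83


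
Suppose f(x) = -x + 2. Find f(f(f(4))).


f(4) = -2
f(-2) = 4
f(4) = -2

-2


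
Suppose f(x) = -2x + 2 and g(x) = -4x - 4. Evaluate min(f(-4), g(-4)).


f(-4) = 10
g(-4) = 12
min = 10

10


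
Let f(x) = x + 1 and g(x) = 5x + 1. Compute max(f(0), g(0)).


f(0) = 1
g(0) = 1
max = 1

1


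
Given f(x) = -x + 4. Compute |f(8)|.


f(8) = -4
|-4| = 4

4


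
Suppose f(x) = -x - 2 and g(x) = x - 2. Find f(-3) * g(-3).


-5


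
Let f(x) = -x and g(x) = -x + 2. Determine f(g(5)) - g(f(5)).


f(g(5)) = 3
g(f(5)) = 7
Difference = -4

-4


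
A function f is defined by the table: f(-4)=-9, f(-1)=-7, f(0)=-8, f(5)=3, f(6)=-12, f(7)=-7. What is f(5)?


Reading from the table at x = 5

3


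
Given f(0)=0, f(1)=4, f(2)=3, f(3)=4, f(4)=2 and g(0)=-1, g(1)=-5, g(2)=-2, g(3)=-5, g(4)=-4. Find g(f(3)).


f(3) = 4
g(4) = -4

-4


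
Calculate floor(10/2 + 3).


10/2 = 5
5 + 3 = 8
floor(8) = 8

8


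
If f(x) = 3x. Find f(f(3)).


f(3) = 9
f(9) = 27

27


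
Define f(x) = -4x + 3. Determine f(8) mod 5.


1


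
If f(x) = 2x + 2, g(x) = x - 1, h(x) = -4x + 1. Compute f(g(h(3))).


h(3) = -11
g(-11) = -12
f(-12) = -22

-22


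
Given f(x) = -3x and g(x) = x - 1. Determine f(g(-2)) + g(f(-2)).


f(g(-2)) = 9
g(f(-2)) = 5
Sum = 14

14


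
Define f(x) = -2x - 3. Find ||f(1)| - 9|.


4


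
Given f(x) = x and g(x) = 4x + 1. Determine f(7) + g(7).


f(7) = 7
g(7) = 29
Sum = 36

36


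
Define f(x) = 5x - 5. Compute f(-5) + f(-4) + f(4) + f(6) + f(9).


f(-5) = -30
f(-4) = -25
f(4) = 15
f(6) = 25
f(9) = 40
Sum = 25

25


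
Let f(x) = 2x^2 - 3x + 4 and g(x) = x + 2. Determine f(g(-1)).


g(-1) = 1
f(1) = 2*(1)^2 - 3*(1) + 4 = 3

3


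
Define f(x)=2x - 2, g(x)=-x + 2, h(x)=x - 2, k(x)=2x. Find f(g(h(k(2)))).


k(2) = 4
h(4) = 2
g(2) = 0
f(0) = -2

-2


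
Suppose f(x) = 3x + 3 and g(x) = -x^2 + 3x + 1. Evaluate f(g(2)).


g(2) = 3
f(3) = 12

12


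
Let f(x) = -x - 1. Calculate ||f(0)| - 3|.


f(0) = -1
|-1| = 1
|1 - 3| = 2

2
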